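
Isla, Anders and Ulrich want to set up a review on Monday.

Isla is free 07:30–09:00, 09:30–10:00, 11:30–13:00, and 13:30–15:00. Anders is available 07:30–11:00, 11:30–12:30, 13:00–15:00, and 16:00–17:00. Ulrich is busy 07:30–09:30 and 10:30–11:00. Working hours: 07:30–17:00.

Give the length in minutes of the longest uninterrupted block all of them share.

90 minutes

Ulrich free within 07:30–17:00: 09:30–10:30, 11:00–17:00.
Isla ∩ Anders: 07:30–09:00, 09:30–10:00, 11:30–12:30, 13:30–15:00.
Isla ∩ Anders ∩ Ulrich: 09:30–10:00, 11:30–12:30, 13:30–15:00.
Common window lengths: 30, 60, 90 min; longest is 90.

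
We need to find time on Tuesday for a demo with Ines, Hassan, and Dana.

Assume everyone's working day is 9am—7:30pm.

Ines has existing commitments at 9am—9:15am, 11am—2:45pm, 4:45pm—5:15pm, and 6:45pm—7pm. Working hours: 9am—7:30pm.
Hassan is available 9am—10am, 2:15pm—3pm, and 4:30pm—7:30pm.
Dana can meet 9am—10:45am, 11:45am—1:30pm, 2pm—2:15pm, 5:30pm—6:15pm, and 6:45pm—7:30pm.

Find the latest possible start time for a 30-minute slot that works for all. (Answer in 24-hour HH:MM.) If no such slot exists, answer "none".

19:00

Ines free within 09:00–19:30: 09:15–11:00, 14:45–16:45, 17:15–18:45, 19:00–19:30.
Ines ∩ Hassan: 09:15–10:00, 14:45–15:00, 16:30–16:45, 17:15–18:45, 19:00–19:30.
Ines ∩ Hassan ∩ Dana: 09:15–10:00, 17:30–18:15, 19:00–19:30.
Windows ≥ 30 min: 09:15–10:00, 17:30–18:15, 19:00–19:30.
Latest start in the last window 19:00–19:30 is 19:30 − 30 min = 19:00.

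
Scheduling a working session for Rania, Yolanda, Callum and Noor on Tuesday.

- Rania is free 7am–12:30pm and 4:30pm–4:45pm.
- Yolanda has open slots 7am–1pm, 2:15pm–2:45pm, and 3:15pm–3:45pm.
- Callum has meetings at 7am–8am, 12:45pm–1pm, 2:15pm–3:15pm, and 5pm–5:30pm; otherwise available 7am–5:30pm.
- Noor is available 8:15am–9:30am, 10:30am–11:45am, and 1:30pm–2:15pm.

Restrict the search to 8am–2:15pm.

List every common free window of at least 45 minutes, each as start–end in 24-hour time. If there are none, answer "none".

08:15–09:30, 10:30–11:45

Callum free within 07:00–17:30: 08:00–12:45, 13:00–14:15, 15:15–17:00.
Rania ∩ Yolanda: 07:00–12:30.
Rania ∩ Yolanda ∩ Callum: 08:00–12:30.
Rania ∩ Yolanda ∩ Callum ∩ Noor: 08:15–09:30, 10:30–11:45.
Restricted to 08:00–14:15: 08:15–09:30, 10:30–11:45.
Windows ≥ 45 min: 08:15–09:30, 10:30–11:45.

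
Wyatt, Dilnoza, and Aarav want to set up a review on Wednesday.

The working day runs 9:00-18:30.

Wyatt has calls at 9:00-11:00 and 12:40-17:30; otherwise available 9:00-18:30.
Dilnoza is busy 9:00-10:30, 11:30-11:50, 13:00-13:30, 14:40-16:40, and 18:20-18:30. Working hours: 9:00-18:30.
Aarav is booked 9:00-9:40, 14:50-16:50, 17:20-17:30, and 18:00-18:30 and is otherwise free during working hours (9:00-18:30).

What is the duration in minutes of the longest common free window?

Wyatt free within 09:00–18:30: 11:00–12:40, 17:30–18:30.
Dilnoza free within 09:00–18:30: 10:30–11:30, 11:50–13:00, 13:30–14:40, 16:40–18:20.
Aarav free within 09:00–18:30: 09:40–14:50, 16:50–17:20, 17:30–18:00.
Wyatt ∩ Dilnoza: 11:00–11:30, 11:50–12:40, 17:30–18:20.
Wyatt ∩ Dilnoza ∩ Aarav: 11:00–11:30, 11:50–12:40, 17:30–18:00.
Common window lengths: 30, 50, 30 min; longest is 50.

50 minutes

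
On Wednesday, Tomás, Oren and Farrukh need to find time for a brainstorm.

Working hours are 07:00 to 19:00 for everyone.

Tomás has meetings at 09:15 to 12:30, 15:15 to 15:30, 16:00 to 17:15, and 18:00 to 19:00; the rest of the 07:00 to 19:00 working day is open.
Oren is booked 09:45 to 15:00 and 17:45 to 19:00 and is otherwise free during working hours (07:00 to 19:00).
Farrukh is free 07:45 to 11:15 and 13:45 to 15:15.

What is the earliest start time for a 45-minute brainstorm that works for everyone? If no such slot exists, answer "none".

Tomás free within 07:00–19:00: 07:00–09:15, 12:30–15:15, 15:30–16:00, 17:15–18:00.
Oren free within 07:00–19:00: 07:00–09:45, 15:00–17:45.
Tomás ∩ Oren: 07:00–09:15, 15:00–15:15, 15:30–16:00, 17:15–17:45.
Tomás ∩ Oren ∩ Farrukh: 07:45–09:15, 15:00–15:15.
Windows ≥ 45 min: 07:45–09:15.
Earliest such window starts at 07:45.

07:45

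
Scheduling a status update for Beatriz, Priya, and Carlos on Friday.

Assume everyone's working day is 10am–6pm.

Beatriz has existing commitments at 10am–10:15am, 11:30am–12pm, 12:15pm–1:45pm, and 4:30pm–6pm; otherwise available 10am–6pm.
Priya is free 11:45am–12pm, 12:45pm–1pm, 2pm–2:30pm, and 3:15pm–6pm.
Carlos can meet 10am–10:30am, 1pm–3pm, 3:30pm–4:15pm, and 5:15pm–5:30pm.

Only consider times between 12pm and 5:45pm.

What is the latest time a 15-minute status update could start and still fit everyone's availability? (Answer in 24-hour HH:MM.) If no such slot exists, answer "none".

16:00

Beatriz free within 10:00–18:00: 10:15–11:30, 12:00–12:15, 13:45–16:30.
Beatriz ∩ Priya: 14:00–14:30, 15:15–16:30.
Beatriz ∩ Priya ∩ Carlos: 14:00–14:30, 15:30–16:15.
Restricted to 12:00–17:45: 14:00–14:30, 15:30–16:15.
Windows ≥ 15 min: 14:00–14:30, 15:30–16:15.
Latest start in the last window 15:30–16:15 is 16:15 − 15 min = 16:00.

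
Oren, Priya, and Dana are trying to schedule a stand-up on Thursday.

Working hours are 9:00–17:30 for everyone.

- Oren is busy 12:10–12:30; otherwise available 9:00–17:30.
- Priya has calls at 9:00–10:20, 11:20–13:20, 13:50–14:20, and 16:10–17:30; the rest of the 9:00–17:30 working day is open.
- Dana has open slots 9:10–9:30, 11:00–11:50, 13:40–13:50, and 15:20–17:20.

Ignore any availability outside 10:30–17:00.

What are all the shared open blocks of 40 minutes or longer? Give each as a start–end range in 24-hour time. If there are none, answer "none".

Oren free within 09:00–17:30: 09:00–12:10, 12:30–17:30.
Priya free within 09:00–17:30: 10:20–11:20, 13:20–13:50, 14:20–16:10.
Oren ∩ Priya: 10:20–11:20, 13:20–13:50, 14:20–16:10.
Oren ∩ Priya ∩ Dana: 11:00–11:20, 13:40–13:50, 15:20–16:10.
Restricted to 10:30–17:00: 11:00–11:20, 13:40–13:50, 15:20–16:10.
Windows ≥ 40 min: 15:20–16:10.

15:20–16:10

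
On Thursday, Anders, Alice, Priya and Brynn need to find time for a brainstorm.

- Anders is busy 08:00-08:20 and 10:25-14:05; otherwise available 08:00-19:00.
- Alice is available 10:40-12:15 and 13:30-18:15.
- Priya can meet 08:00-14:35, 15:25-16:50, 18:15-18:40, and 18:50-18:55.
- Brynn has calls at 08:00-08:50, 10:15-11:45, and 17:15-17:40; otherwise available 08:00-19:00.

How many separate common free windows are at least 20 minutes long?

2

Anders free within 08:00–19:00: 08:20–10:25, 14:05–19:00.
Brynn free within 08:00–19:00: 08:50–10:15, 11:45–17:15, 17:40–19:00.
Anders ∩ Alice: 14:05–18:15.
Anders ∩ Alice ∩ Priya: 14:05–14:35, 15:25–16:50.
Anders ∩ Alice ∩ Priya ∩ Brynn: 14:05–14:35, 15:25–16:50.
Windows ≥ 20 min: 14:05–14:35, 15:25–16:50.
That's 2 windows.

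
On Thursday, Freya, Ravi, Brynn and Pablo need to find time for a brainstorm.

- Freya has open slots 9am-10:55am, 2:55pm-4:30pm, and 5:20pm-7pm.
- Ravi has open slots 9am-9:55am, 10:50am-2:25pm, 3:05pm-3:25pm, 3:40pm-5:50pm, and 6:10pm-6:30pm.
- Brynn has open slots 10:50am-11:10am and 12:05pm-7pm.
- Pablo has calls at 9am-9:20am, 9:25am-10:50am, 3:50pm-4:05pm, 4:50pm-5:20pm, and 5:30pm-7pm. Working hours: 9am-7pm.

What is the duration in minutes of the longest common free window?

Pablo free within 09:00–19:00: 09:20–09:25, 10:50–15:50, 16:05–16:50, 17:20–17:30.
Freya ∩ Ravi: 09:00–09:55, 10:50–10:55, 15:05–15:25, 15:40–16:30, 17:20–17:50, 18:10–18:30.
Freya ∩ Ravi ∩ Brynn: 10:50–10:55, 15:05–15:25, 15:40–16:30, 17:20–17:50, 18:10–18:30.
Freya ∩ Ravi ∩ Brynn ∩ Pablo: 10:50–10:55, 15:05–15:25, 15:40–15:50, 16:05–16:30, 17:20–17:30.
Common window lengths: 5, 20, 10, 25, 10 min; longest is 25.

25 minutes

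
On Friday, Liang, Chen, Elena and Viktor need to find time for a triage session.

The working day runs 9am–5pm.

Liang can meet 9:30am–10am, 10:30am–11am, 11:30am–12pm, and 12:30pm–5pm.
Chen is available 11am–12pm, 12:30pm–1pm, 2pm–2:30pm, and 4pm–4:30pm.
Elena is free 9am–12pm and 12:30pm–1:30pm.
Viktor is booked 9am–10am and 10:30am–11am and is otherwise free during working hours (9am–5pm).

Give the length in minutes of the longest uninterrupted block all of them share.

Viktor free within 09:00–17:00: 10:00–10:30, 11:00–17:00.
Liang ∩ Chen: 11:30–12:00, 12:30–13:00, 14:00–14:30, 16:00–16:30.
Liang ∩ Chen ∩ Elena: 11:30–12:00, 12:30–13:00.
Liang ∩ Chen ∩ Elena ∩ Viktor: 11:30–12:00, 12:30–13:00.
Common window lengths: 30, 30 min; longest is 30.

30 minutes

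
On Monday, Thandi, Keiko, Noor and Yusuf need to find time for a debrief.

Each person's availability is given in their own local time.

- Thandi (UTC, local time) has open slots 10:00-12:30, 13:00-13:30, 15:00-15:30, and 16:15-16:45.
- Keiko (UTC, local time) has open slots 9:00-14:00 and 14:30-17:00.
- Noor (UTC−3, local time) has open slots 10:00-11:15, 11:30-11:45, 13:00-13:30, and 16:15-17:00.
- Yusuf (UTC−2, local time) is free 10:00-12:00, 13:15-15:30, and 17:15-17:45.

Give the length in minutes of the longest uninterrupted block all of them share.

Thandi → UTC: 10:00–12:30, 13:00–13:30, 15:00–15:30, 16:15–16:45.
Keiko → UTC: 09:00–14:00, 14:30–17:00.
Noor → UTC: 13:00–14:15, 14:30–14:45, 16:00–16:30, 19:15–20:00.
Yusuf → UTC: 12:00–14:00, 15:15–17:30, 19:15–19:45.
Thandi ∩ Keiko: 10:00–12:30, 13:00–13:30, 15:00–15:30, 16:15–16:45.
Thandi ∩ Keiko ∩ Noor: 13:00–13:30, 16:15–16:30.
Thandi ∩ Keiko ∩ Noor ∩ Yusuf: 13:00–13:30, 16:15–16:30.
Common window lengths: 30, 15 min; longest is 30.

30 minutes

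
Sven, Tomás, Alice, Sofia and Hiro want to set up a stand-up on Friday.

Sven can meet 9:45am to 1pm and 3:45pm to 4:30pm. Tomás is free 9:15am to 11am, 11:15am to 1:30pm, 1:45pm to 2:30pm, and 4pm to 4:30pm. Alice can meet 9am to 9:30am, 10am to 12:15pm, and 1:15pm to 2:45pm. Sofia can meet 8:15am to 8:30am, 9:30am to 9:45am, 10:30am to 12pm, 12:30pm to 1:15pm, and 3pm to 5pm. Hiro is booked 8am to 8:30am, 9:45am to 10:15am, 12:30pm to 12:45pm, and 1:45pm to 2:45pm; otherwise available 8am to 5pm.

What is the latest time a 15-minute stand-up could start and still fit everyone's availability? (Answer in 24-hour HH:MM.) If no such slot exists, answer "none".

Hiro free within 08:00–17:00: 08:30–09:45, 10:15–12:30, 12:45–13:45, 14:45–17:00.
Sven ∩ Tomás: 09:45–11:00, 11:15–13:00, 16:00–16:30.
Sven ∩ Tomás ∩ Alice: 10:00–11:00, 11:15–12:15.
Sven ∩ Tomás ∩ Alice ∩ Sofia: 10:30–11:00, 11:15–12:00.
Sven ∩ Tomás ∩ Alice ∩ Sofia ∩ Hiro: 10:30–11:00, 11:15–12:00.
Windows ≥ 15 min: 10:30–11:00, 11:15–12:00.
Latest start in the last window 11:15–12:00 is 12:00 − 15 min = 11:45.

11:45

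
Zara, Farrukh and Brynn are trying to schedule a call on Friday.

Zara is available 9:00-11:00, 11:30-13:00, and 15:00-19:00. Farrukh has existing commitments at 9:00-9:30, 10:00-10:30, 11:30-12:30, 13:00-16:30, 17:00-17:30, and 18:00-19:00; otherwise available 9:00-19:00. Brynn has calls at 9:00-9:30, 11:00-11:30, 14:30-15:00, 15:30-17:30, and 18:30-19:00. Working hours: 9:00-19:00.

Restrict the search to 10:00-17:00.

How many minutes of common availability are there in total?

Farrukh free within 09:00–19:00: 09:30–10:00, 10:30–11:30, 12:30–13:00, 16:30–17:00, 17:30–18:00.
Brynn free within 09:00–19:00: 09:30–11:00, 11:30–14:30, 15:00–15:30, 17:30–18:30.
Zara ∩ Farrukh: 09:30–10:00, 10:30–11:00, 12:30–13:00, 16:30–17:00, 17:30–18:00.
Zara ∩ Farrukh ∩ Brynn: 09:30–10:00, 10:30–11:00, 12:30–13:00, 17:30–18:00.
Restricted to 10:00–17:00: 10:30–11:00, 12:30–13:00.
Total common minutes: 30 + 30 = 60.

60 minutes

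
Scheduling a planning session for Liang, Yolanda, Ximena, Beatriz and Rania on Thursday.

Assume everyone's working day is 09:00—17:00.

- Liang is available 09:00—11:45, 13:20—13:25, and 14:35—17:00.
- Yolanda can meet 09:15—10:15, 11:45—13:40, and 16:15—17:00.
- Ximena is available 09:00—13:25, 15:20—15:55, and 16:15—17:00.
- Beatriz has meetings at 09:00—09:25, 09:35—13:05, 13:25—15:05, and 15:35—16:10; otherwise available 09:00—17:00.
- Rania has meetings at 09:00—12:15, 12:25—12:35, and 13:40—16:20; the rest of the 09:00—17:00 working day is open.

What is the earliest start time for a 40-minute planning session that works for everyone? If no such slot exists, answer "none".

16:20

Beatriz free within 09:00–17:00: 09:25–09:35, 13:05–13:25, 15:05–15:35, 16:10–17:00.
Rania free within 09:00–17:00: 12:15–12:25, 12:35–13:40, 16:20–17:00.
Liang ∩ Yolanda: 09:15–10:15, 13:20–13:25, 16:15–17:00.
Liang ∩ Yolanda ∩ Ximena: 09:15–10:15, 13:20–13:25, 16:15–17:00.
Liang ∩ Yolanda ∩ Ximena ∩ Beatriz: 09:25–09:35, 13:20–13:25, 16:15–17:00.
Liang ∩ Yolanda ∩ Ximena ∩ Beatriz ∩ Rania: 13:20–13:25, 16:20–17:00.
Windows ≥ 40 min: 16:20–17:00.
Earliest such window starts at 16:20.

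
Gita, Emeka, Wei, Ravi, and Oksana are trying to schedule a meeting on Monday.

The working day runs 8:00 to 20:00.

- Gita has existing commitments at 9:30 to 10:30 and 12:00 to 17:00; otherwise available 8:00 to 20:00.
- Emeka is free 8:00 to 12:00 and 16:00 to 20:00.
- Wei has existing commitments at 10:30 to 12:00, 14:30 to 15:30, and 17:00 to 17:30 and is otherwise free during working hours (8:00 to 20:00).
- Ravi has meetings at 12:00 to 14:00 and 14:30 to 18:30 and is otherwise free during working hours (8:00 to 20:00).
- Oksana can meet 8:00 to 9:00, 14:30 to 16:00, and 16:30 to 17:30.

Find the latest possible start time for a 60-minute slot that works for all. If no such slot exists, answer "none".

Gita free within 08:00–20:00: 08:00–09:30, 10:30–12:00, 17:00–20:00.
Wei free within 08:00–20:00: 08:00–10:30, 12:00–14:30, 15:30–17:00, 17:30–20:00.
Ravi free within 08:00–20:00: 08:00–12:00, 14:00–14:30, 18:30–20:00.
Gita ∩ Emeka: 08:00–09:30, 10:30–12:00, 17:00–20:00.
Gita ∩ Emeka ∩ Wei: 08:00–09:30, 17:30–20:00.
Gita ∩ Emeka ∩ Wei ∩ Ravi: 08:00–09:30, 18:30–20:00.
Gita ∩ Emeka ∩ Wei ∩ Ravi ∩ Oksana: 08:00–09:00.
Windows ≥ 60 min: 08:00–09:00.
Latest start in the last window 08:00–09:00 is 09:00 − 60 min = 08:00.

08:00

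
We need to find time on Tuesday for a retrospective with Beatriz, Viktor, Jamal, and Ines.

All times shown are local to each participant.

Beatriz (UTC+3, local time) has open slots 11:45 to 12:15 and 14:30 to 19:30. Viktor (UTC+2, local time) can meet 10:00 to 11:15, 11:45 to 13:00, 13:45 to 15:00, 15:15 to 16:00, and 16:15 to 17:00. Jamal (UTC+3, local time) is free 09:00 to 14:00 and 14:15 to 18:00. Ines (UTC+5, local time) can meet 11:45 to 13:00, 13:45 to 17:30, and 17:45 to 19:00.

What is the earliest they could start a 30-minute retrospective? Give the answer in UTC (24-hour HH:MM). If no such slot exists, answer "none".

08:45

Beatriz → UTC: 08:45–09:15, 11:30–16:30.
Viktor → UTC: 08:00–09:15, 09:45–11:00, 11:45–13:00, 13:15–14:00, 14:15–15:00.
Jamal → UTC: 06:00–11:00, 11:15–15:00.
Ines → UTC: 06:45–08:00, 08:45–12:30, 12:45–14:00.
Beatriz ∩ Viktor: 08:45–09:15, 11:45–13:00, 13:15–14:00, 14:15–15:00.
Beatriz ∩ Viktor ∩ Jamal: 08:45–09:15, 11:45–13:00, 13:15–14:00, 14:15–15:00.
Beatriz ∩ Viktor ∩ Jamal ∩ Ines: 08:45–09:15, 11:45–12:30, 12:45–13:00, 13:15–14:00.
Windows ≥ 30 min: 08:45–09:15, 11:45–12:30, 13:15–14:00.
Earliest such window starts at 08:45.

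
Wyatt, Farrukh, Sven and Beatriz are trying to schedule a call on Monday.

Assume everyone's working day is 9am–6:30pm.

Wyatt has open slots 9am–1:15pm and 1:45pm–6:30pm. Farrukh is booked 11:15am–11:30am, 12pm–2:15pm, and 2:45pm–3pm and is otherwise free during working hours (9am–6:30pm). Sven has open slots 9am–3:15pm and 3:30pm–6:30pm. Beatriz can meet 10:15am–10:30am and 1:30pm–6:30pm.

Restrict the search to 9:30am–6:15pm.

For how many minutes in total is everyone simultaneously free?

Farrukh free within 09:00–18:30: 09:00–11:15, 11:30–12:00, 14:15–14:45, 15:00–18:30.
Wyatt ∩ Farrukh: 09:00–11:15, 11:30–12:00, 14:15–14:45, 15:00–18:30.
Wyatt ∩ Farrukh ∩ Sven: 09:00–11:15, 11:30–12:00, 14:15–14:45, 15:00–15:15, 15:30–18:30.
Wyatt ∩ Farrukh ∩ Sven ∩ Beatriz: 10:15–10:30, 14:15–14:45, 15:00–15:15, 15:30–18:30.
Restricted to 09:30–18:15: 10:15–10:30, 14:15–14:45, 15:00–15:15, 15:30–18:15.
Total common minutes: 15 + 30 + 15 + 165 = 225.

225 minutes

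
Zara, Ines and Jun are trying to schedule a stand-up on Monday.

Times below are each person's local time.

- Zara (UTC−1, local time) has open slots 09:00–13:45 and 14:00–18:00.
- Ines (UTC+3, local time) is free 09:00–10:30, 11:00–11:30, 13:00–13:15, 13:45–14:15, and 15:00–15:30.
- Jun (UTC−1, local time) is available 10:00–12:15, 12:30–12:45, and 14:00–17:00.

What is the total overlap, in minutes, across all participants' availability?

Zara → UTC: 10:00–14:45, 15:00–19:00.
Ines → UTC: 06:00–07:30, 08:00–08:30, 10:00–10:15, 10:45–11:15, 12:00–12:30.
Jun → UTC: 11:00–13:15, 13:30–13:45, 15:00–18:00.
Zara ∩ Ines: 10:00–10:15, 10:45–11:15, 12:00–12:30.
Zara ∩ Ines ∩ Jun: 11:00–11:15, 12:00–12:30.
Total common minutes: 15 + 30 = 45.

45 minutes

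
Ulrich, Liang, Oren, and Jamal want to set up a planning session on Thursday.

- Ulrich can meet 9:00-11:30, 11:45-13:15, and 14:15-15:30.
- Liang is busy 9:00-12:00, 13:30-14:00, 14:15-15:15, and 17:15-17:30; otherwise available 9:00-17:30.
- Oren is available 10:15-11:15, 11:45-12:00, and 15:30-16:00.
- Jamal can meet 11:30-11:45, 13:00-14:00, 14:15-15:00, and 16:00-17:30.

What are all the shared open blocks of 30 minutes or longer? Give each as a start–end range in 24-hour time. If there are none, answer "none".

none

Liang free within 09:00–17:30: 12:00–13:30, 14:00–14:15, 15:15–17:15.
Ulrich ∩ Liang: 12:00–13:15, 15:15–15:30.
Ulrich ∩ Liang ∩ Oren: (none).
Ulrich ∩ Liang ∩ Oren ∩ Jamal: (none).
Windows ≥ 30 min: (none).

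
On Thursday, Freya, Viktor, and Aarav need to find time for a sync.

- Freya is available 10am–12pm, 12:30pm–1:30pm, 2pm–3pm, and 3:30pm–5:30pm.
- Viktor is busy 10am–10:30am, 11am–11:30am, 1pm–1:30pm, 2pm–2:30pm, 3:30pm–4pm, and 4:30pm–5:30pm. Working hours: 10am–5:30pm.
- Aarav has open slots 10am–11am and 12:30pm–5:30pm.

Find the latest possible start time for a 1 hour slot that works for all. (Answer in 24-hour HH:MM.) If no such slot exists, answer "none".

Viktor free within 10:00–17:30: 10:30–11:00, 11:30–13:00, 13:30–14:00, 14:30–15:30, 16:00–16:30.
Freya ∩ Viktor: 10:30–11:00, 11:30–12:00, 12:30–13:00, 14:30–15:00, 16:00–16:30.
Freya ∩ Viktor ∩ Aarav: 10:30–11:00, 12:30–13:00, 14:30–15:00, 16:00–16:30.
Windows ≥ 60 min: (none).

none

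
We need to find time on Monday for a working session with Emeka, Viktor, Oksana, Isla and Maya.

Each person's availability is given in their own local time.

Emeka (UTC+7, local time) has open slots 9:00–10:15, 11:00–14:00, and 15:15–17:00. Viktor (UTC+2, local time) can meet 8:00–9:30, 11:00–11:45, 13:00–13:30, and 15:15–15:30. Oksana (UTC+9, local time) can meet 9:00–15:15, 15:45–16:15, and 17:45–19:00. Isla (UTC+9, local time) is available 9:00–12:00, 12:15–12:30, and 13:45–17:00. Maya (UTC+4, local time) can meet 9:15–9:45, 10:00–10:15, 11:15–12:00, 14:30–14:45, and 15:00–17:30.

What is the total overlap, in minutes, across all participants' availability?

Emeka → UTC: 02:00–03:15, 04:00–07:00, 08:15–10:00.
Viktor → UTC: 06:00–07:30, 09:00–09:45, 11:00–11:30, 13:15–13:30.
Oksana → UTC: 00:00–06:15, 06:45–07:15, 08:45–10:00.
Isla → UTC: 00:00–03:00, 03:15–03:30, 04:45–08:00.
Maya → UTC: 05:15–05:45, 06:00–06:15, 07:15–08:00, 10:30–10:45, 11:00–13:30.
Emeka ∩ Viktor: 06:00–07:00, 09:00–09:45.
Emeka ∩ Viktor ∩ Oksana: 06:00–06:15, 06:45–07:00, 09:00–09:45.
Emeka ∩ Viktor ∩ Oksana ∩ Isla: 06:00–06:15, 06:45–07:00.
Emeka ∩ Viktor ∩ Oksana ∩ Isla ∩ Maya: 06:00–06:15.
Total common minutes: 15.

15 minutes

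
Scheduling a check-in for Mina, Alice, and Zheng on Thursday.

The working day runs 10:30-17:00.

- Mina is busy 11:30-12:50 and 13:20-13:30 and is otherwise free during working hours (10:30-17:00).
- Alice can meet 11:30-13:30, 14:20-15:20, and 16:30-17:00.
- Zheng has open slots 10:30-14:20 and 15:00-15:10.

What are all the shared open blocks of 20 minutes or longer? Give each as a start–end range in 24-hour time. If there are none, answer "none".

12:50–13:20

Mina free within 10:30–17:00: 10:30–11:30, 12:50–13:20, 13:30–17:00.
Mina ∩ Alice: 12:50–13:20, 14:20–15:20, 16:30–17:00.
Mina ∩ Alice ∩ Zheng: 12:50–13:20, 15:00–15:10.
Windows ≥ 20 min: 12:50–13:20.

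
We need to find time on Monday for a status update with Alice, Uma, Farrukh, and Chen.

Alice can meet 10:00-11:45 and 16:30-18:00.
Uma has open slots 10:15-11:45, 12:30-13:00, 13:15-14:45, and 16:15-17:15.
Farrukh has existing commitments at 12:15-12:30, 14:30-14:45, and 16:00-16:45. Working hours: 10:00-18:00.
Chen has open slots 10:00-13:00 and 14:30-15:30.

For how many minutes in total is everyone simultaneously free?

90 minutes

Farrukh free within 10:00–18:00: 10:00–12:15, 12:30–14:30, 14:45–16:00, 16:45–18:00.
Alice ∩ Uma: 10:15–11:45, 16:30–17:15.
Alice ∩ Uma ∩ Farrukh: 10:15–11:45, 16:45–17:15.
Alice ∩ Uma ∩ Farrukh ∩ Chen: 10:15–11:45.
Total common minutes: 90.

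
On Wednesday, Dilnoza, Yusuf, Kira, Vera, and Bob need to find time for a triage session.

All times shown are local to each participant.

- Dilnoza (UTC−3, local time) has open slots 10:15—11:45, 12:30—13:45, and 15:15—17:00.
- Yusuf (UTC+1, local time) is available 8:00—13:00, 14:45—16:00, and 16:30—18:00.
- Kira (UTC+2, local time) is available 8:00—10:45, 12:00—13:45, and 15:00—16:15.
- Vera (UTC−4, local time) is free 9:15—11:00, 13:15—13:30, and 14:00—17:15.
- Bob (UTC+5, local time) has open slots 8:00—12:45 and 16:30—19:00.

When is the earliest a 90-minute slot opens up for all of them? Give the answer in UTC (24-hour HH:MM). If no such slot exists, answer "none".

none

Dilnoza → UTC: 13:15–14:45, 15:30–16:45, 18:15–20:00.
Yusuf → UTC: 07:00–12:00, 13:45–15:00, 15:30–17:00.
Kira → UTC: 06:00–08:45, 10:00–11:45, 13:00–14:15.
Vera → UTC: 13:15–15:00, 17:15–17:30, 18:00–21:15.
Bob → UTC: 03:00–07:45, 11:30–14:00.
Dilnoza ∩ Yusuf: 13:45–14:45, 15:30–16:45.
Dilnoza ∩ Yusuf ∩ Kira: 13:45–14:15.
Dilnoza ∩ Yusuf ∩ Kira ∩ Vera: 13:45–14:15.
Dilnoza ∩ Yusuf ∩ Kira ∩ Vera ∩ Bob: 13:45–14:00.
Windows ≥ 90 min: (none).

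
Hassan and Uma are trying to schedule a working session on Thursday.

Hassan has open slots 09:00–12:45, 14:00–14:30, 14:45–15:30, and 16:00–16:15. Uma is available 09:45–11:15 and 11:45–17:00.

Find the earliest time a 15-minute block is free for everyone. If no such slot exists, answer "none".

Hassan ∩ Uma: 09:45–11:15, 11:45–12:45, 14:00–14:30, 14:45–15:30, 16:00–16:15.
Windows ≥ 15 min: 09:45–11:15, 11:45–12:45, 14:00–14:30, 14:45–15:30, 16:00–16:15.
Earliest such window starts at 09:45.

09:45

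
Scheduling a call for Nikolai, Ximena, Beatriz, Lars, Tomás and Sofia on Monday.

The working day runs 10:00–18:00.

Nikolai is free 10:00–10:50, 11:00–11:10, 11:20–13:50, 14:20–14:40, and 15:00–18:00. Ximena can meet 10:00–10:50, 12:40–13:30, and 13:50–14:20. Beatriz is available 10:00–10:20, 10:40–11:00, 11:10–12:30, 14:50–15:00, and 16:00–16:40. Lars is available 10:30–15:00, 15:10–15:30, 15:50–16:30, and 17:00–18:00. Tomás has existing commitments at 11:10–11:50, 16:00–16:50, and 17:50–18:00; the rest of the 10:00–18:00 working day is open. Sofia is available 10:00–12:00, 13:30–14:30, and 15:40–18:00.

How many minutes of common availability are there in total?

10 minutes

Tomás free within 10:00–18:00: 10:00–11:10, 11:50–16:00, 16:50–17:50.
Nikolai ∩ Ximena: 10:00–10:50, 12:40–13:30.
Nikolai ∩ Ximena ∩ Beatriz: 10:00–10:20, 10:40–10:50.
Nikolai ∩ Ximena ∩ Beatriz ∩ Lars: 10:40–10:50.
Nikolai ∩ Ximena ∩ Beatriz ∩ Lars ∩ Tomás: 10:40–10:50.
Nikolai ∩ Ximena ∩ Beatriz ∩ Lars ∩ Tomás ∩ Sofia: 10:40–10:50.
Total common minutes: 10.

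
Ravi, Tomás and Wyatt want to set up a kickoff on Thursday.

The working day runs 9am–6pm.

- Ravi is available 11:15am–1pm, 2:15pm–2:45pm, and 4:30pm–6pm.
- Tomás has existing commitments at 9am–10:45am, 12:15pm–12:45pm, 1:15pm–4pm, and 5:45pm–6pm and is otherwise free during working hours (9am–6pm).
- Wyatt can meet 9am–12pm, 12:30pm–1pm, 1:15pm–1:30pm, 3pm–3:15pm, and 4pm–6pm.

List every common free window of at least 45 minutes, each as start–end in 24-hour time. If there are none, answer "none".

11:15–12:00, 16:30–17:45

Tomás free within 09:00–18:00: 10:45–12:15, 12:45–13:15, 16:00–17:45.
Ravi ∩ Tomás: 11:15–12:15, 12:45–13:00, 16:30–17:45.
Ravi ∩ Tomás ∩ Wyatt: 11:15–12:00, 12:45–13:00, 16:30–17:45.
Windows ≥ 45 min: 11:15–12:00, 16:30–17:45.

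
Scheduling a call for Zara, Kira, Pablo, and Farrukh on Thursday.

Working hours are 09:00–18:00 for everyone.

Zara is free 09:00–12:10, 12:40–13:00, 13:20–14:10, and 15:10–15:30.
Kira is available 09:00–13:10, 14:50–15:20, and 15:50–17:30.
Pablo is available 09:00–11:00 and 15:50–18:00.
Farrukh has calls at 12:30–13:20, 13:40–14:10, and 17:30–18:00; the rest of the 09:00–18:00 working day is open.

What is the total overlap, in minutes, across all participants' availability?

Farrukh free within 09:00–18:00: 09:00–12:30, 13:20–13:40, 14:10–17:30.
Zara ∩ Kira: 09:00–12:10, 12:40–13:00, 15:10–15:20.
Zara ∩ Kira ∩ Pablo: 09:00–11:00.
Zara ∩ Kira ∩ Pablo ∩ Farrukh: 09:00–11:00.
Total common minutes: 120.

120 minutes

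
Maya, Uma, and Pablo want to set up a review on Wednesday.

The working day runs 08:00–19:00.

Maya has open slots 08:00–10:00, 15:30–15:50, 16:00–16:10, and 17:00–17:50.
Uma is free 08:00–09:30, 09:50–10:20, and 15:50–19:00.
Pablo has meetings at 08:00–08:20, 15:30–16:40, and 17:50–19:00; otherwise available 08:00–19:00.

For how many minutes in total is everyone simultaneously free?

130 minutes

Pablo free within 08:00–19:00: 08:20–15:30, 16:40–17:50.
Maya ∩ Uma: 08:00–09:30, 09:50–10:00, 16:00–16:10, 17:00–17:50.
Maya ∩ Uma ∩ Pablo: 08:20–09:30, 09:50–10:00, 17:00–17:50.
Total common minutes: 70 + 10 + 50 = 130.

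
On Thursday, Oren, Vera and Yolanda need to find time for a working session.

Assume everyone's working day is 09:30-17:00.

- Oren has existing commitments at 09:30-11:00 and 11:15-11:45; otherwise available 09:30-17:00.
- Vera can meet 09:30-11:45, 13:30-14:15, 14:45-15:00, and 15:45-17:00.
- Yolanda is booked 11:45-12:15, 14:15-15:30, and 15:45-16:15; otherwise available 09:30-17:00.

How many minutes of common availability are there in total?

Oren free within 09:30–17:00: 11:00–11:15, 11:45–17:00.
Yolanda free within 09:30–17:00: 09:30–11:45, 12:15–14:15, 15:30–15:45, 16:15–17:00.
Oren ∩ Vera: 11:00–11:15, 13:30–14:15, 14:45–15:00, 15:45–17:00.
Oren ∩ Vera ∩ Yolanda: 11:00–11:15, 13:30–14:15, 16:15–17:00.
Total common minutes: 15 + 45 + 45 = 105.

105 minutes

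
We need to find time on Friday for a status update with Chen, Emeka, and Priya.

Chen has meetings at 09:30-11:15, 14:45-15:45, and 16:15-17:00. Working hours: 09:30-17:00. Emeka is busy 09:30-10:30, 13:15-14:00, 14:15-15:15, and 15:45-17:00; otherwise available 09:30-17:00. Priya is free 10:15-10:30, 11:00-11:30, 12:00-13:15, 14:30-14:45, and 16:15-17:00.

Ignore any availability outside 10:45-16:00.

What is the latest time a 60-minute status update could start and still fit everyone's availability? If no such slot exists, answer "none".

12:15

Chen free within 09:30–17:00: 11:15–14:45, 15:45–16:15.
Emeka free within 09:30–17:00: 10:30–13:15, 14:00–14:15, 15:15–15:45.
Chen ∩ Emeka: 11:15–13:15, 14:00–14:15.
Chen ∩ Emeka ∩ Priya: 11:15–11:30, 12:00–13:15.
Restricted to 10:45–16:00: 11:15–11:30, 12:00–13:15.
Windows ≥ 60 min: 12:00–13:15.
Latest start in the last window 12:00–13:15 is 13:15 − 60 min = 12:15.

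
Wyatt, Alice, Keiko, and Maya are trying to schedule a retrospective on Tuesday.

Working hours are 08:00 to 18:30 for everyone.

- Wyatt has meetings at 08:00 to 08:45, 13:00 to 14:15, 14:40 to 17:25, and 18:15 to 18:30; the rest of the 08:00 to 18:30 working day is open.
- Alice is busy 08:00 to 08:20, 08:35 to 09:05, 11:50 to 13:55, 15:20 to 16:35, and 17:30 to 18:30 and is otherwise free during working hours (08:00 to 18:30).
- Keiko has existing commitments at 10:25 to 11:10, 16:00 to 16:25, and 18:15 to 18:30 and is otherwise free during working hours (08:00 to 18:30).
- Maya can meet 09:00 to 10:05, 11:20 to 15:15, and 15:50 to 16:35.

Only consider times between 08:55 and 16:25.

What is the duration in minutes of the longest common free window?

Wyatt free within 08:00–18:30: 08:45–13:00, 14:15–14:40, 17:25–18:15.
Alice free within 08:00–18:30: 08:20–08:35, 09:05–11:50, 13:55–15:20, 16:35–17:30.
Keiko free within 08:00–18:30: 08:00–10:25, 11:10–16:00, 16:25–18:15.
Wyatt ∩ Alice: 09:05–11:50, 14:15–14:40, 17:25–17:30.
Wyatt ∩ Alice ∩ Keiko: 09:05–10:25, 11:10–11:50, 14:15–14:40, 17:25–17:30.
Wyatt ∩ Alice ∩ Keiko ∩ Maya: 09:05–10:05, 11:20–11:50, 14:15–14:40.
Restricted to 08:55–16:25: 09:05–10:05, 11:20–11:50, 14:15–14:40.
Common window lengths: 60, 30, 25 min; longest is 60.

60 minutes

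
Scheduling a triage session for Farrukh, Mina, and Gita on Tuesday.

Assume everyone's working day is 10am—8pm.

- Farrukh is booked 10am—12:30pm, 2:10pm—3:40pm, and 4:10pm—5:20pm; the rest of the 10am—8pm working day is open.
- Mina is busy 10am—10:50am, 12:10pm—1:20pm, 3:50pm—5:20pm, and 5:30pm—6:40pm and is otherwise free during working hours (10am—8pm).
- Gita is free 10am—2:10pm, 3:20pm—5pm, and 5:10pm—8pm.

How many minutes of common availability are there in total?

150 minutes

Farrukh free within 10:00–20:00: 12:30–14:10, 15:40–16:10, 17:20–20:00.
Mina free within 10:00–20:00: 10:50–12:10, 13:20–15:50, 17:20–17:30, 18:40–20:00.
Farrukh ∩ Mina: 13:20–14:10, 15:40–15:50, 17:20–17:30, 18:40–20:00.
Farrukh ∩ Mina ∩ Gita: 13:20–14:10, 15:40–15:50, 17:20–17:30, 18:40–20:00.
Total common minutes: 50 + 10 + 10 + 80 = 150.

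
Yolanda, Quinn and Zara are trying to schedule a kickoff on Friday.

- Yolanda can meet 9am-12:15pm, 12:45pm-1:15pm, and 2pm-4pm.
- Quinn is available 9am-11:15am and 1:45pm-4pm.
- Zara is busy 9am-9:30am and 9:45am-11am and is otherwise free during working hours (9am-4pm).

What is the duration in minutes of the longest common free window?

Zara free within 09:00–16:00: 09:30–09:45, 11:00–16:00.
Yolanda ∩ Quinn: 09:00–11:15, 14:00–16:00.
Yolanda ∩ Quinn ∩ Zara: 09:30–09:45, 11:00–11:15, 14:00–16:00.
Common window lengths: 15, 15, 120 min; longest is 120.

120 minutes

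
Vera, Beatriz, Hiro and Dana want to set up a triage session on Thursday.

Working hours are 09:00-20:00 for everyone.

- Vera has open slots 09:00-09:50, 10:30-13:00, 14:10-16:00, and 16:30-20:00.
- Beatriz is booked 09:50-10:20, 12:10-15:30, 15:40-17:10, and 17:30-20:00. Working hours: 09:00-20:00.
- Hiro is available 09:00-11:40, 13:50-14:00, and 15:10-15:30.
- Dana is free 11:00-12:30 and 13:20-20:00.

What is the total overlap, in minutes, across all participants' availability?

Beatriz free within 09:00–20:00: 09:00–09:50, 10:20–12:10, 15:30–15:40, 17:10–17:30.
Vera ∩ Beatriz: 09:00–09:50, 10:30–12:10, 15:30–15:40, 17:10–17:30.
Vera ∩ Beatriz ∩ Hiro: 09:00–09:50, 10:30–11:40.
Vera ∩ Beatriz ∩ Hiro ∩ Dana: 11:00–11:40.
Total common minutes: 40.

40 minutes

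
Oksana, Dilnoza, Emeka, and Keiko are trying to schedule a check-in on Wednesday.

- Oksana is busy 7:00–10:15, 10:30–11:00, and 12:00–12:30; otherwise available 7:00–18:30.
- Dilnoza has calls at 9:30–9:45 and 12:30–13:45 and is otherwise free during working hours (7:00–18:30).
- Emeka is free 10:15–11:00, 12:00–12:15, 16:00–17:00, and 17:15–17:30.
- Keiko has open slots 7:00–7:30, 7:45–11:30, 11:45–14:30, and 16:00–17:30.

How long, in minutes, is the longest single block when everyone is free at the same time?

60 minutes

Oksana free within 07:00–18:30: 10:15–10:30, 11:00–12:00, 12:30–18:30.
Dilnoza free within 07:00–18:30: 07:00–09:30, 09:45–12:30, 13:45–18:30.
Oksana ∩ Dilnoza: 10:15–10:30, 11:00–12:00, 13:45–18:30.
Oksana ∩ Dilnoza ∩ Emeka: 10:15–10:30, 16:00–17:00, 17:15–17:30.
Oksana ∩ Dilnoza ∩ Emeka ∩ Keiko: 10:15–10:30, 16:00–17:00, 17:15–17:30.
Common window lengths: 15, 60, 15 min; longest is 60.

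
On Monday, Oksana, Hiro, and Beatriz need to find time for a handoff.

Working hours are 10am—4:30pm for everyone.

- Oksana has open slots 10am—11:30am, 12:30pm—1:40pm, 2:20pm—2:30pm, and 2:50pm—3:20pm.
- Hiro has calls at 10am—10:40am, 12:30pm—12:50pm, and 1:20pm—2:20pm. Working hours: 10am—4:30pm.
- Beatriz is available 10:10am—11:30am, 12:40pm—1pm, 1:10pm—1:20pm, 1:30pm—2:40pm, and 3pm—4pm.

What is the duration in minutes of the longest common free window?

Hiro free within 10:00–16:30: 10:40–12:30, 12:50–13:20, 14:20–16:30.
Oksana ∩ Hiro: 10:40–11:30, 12:50–13:20, 14:20–14:30, 14:50–15:20.
Oksana ∩ Hiro ∩ Beatriz: 10:40–11:30, 12:50–13:00, 13:10–13:20, 14:20–14:30, 15:00–15:20.
Common window lengths: 50, 10, 10, 10, 20 min; longest is 50.

50 minutes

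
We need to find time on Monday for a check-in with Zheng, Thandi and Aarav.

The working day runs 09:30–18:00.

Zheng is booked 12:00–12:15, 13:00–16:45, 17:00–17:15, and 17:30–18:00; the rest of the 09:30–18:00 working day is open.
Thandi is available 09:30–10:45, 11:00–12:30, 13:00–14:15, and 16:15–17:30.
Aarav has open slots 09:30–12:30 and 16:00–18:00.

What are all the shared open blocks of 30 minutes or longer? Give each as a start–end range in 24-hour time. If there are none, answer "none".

09:30–10:45, 11:00–12:00

Zheng free within 09:30–18:00: 09:30–12:00, 12:15–13:00, 16:45–17:00, 17:15–17:30.
Zheng ∩ Thandi: 09:30–10:45, 11:00–12:00, 12:15–12:30, 16:45–17:00, 17:15–17:30.
Zheng ∩ Thandi ∩ Aarav: 09:30–10:45, 11:00–12:00, 12:15–12:30, 16:45–17:00, 17:15–17:30.
Windows ≥ 30 min: 09:30–10:45, 11:00–12:00.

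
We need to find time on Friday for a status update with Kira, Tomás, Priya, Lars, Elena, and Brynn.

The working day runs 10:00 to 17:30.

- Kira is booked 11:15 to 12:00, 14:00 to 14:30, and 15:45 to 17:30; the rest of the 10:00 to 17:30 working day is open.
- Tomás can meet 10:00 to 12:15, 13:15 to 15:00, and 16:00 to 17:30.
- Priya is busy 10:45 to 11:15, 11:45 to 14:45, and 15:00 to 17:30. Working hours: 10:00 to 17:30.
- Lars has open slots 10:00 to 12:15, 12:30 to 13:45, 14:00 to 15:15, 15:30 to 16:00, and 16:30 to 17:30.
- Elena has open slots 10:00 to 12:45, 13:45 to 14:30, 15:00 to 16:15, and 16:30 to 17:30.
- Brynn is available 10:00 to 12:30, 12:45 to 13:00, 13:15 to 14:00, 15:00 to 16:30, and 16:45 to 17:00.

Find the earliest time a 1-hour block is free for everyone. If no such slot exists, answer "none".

Kira free within 10:00–17:30: 10:00–11:15, 12:00–14:00, 14:30–15:45.
Priya free within 10:00–17:30: 10:00–10:45, 11:15–11:45, 14:45–15:00.
Kira ∩ Tomás: 10:00–11:15, 12:00–12:15, 13:15–14:00, 14:30–15:00.
Kira ∩ Tomás ∩ Priya: 10:00–10:45, 14:45–15:00.
Kira ∩ Tomás ∩ Priya ∩ Lars: 10:00–10:45, 14:45–15:00.
Kira ∩ Tomás ∩ Priya ∩ Lars ∩ Elena: 10:00–10:45.
Kira ∩ Tomás ∩ Priya ∩ Lars ∩ Elena ∩ Brynn: 10:00–10:45.
Windows ≥ 60 min: (none).

none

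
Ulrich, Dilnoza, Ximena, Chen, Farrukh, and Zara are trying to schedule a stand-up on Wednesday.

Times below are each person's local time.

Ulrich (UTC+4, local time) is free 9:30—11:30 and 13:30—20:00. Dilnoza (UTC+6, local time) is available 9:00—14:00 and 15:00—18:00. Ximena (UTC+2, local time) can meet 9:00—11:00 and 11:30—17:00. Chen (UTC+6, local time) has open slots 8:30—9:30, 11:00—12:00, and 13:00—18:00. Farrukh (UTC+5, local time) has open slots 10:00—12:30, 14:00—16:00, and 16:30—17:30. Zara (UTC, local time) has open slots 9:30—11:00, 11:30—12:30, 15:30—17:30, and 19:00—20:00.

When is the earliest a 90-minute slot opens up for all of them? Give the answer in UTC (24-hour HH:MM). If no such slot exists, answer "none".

Ulrich → UTC: 05:30–07:30, 09:30–16:00.
Dilnoza → UTC: 03:00–08:00, 09:00–12:00.
Ximena → UTC: 07:00–09:00, 09:30–15:00.
Chen → UTC: 02:30–03:30, 05:00–06:00, 07:00–12:00.
Farrukh → UTC: 05:00–07:30, 09:00–11:00, 11:30–12:30.
Zara → UTC: 09:30–11:00, 11:30–12:30, 15:30–17:30, 19:00–20:00.
Ulrich ∩ Dilnoza: 05:30–07:30, 09:30–12:00.
Ulrich ∩ Dilnoza ∩ Ximena: 07:00–07:30, 09:30–12:00.
Ulrich ∩ Dilnoza ∩ Ximena ∩ Chen: 07:00–07:30, 09:30–12:00.
Ulrich ∩ Dilnoza ∩ Ximena ∩ Chen ∩ Farrukh: 07:00–07:30, 09:30–11:00, 11:30–12:00.
Ulrich ∩ Dilnoza ∩ Ximena ∩ Chen ∩ Farrukh ∩ Zara: 09:30–11:00, 11:30–12:00.
Windows ≥ 90 min: 09:30–11:00.
Earliest such window starts at 09:30.

09:30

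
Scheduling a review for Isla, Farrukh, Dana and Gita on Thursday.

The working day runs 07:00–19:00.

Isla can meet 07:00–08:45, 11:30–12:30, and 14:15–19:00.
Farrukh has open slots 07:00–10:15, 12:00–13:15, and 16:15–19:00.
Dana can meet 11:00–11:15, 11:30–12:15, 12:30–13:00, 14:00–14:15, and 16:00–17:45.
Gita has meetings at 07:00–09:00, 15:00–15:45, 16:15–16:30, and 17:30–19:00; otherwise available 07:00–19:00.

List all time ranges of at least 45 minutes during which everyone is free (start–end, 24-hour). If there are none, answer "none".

Gita free within 07:00–19:00: 09:00–15:00, 15:45–16:15, 16:30–17:30.
Isla ∩ Farrukh: 07:00–08:45, 12:00–12:30, 16:15–19:00.
Isla ∩ Farrukh ∩ Dana: 12:00–12:15, 16:15–17:45.
Isla ∩ Farrukh ∩ Dana ∩ Gita: 12:00–12:15, 16:30–17:30.
Windows ≥ 45 min: 16:30–17:30.

16:30–17:30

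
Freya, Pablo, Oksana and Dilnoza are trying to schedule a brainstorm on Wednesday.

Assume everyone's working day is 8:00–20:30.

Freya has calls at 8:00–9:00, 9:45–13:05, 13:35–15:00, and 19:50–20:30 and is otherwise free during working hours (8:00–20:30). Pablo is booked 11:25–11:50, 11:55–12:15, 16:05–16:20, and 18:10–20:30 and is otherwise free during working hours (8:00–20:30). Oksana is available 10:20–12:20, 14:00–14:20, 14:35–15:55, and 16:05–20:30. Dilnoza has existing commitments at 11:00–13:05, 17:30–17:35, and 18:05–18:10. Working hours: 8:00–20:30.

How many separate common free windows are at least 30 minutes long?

Freya free within 08:00–20:30: 09:00–09:45, 13:05–13:35, 15:00–19:50.
Pablo free within 08:00–20:30: 08:00–11:25, 11:50–11:55, 12:15–16:05, 16:20–18:10.
Dilnoza free within 08:00–20:30: 08:00–11:00, 13:05–17:30, 17:35–18:05, 18:10–20:30.
Freya ∩ Pablo: 09:00–09:45, 13:05–13:35, 15:00–16:05, 16:20–18:10.
Freya ∩ Pablo ∩ Oksana: 15:00–15:55, 16:20–18:10.
Freya ∩ Pablo ∩ Oksana ∩ Dilnoza: 15:00–15:55, 16:20–17:30, 17:35–18:05.
Windows ≥ 30 min: 15:00–15:55, 16:20–17:30, 17:35–18:05.
That's 3 windows.

3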